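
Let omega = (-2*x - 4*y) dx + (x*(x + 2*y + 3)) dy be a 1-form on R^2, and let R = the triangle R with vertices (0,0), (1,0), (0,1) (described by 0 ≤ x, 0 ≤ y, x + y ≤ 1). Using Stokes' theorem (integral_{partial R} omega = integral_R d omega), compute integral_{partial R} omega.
integral_(partial R) omega = 25/6

Stokes: integral_partial_R omega = integral_R d omega with d omega = (∂Q/∂x - ∂P/∂y) dx ∧ dy.
  ∂Q/∂x = 2*x + 2*y + 3
  ∂P/∂y = -4
  integrand = ∂Q/∂x - ∂P/∂y = 2*x + 2*y + 7.
Integrating over R: integral_0^1 integral_0^{1-x} (2*x + 2*y + 7) dy dx = 25/6.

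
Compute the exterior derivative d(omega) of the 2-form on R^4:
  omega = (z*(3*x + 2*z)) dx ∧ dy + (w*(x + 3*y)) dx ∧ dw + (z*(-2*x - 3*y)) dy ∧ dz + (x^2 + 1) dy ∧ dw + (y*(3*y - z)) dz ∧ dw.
d(omega) = (3*x + 2*z) dx ∧ dy ∧ dz + (-3*w + 2*x) dx ∧ dy ∧ dw + (6*y - z) dy ∧ dz ∧ dw

For a 2-form omega = sum_{i<j} g_{ij} dx_i ∧ dx_j, the exterior derivative is
  d(omega) = sum_{i<j} d(g_{ij}) ∧ dx_i ∧ dx_j = sum_{i<j, k} (∂g_{ij}/∂x_k) dx_k ∧ dx_i ∧ dx_j.
Expand each term, using dx_k ∧ dx_i ∧ dx_j = sgn(permutation) dx_{(a)} ∧ dx_{(b)} ∧ dx_{(c)} with (a < b < c) sorted:
  d(z*(3*x + 2*z)) includes (∂/∂z)(z*(3*x + 2*z)) dz = (3*x + 4*z) dz, which multiplied by dx ∧ dy gives (3*x + 4*z) dx ∧ dy ∧ dz
  d(w*(x + 3*y)) includes (∂/∂y)(w*(x + 3*y)) dy = (3*w) dy, which multiplied by dx ∧ dw gives (-3*w) dx ∧ dy ∧ dw
  d(z*(-2*x - 3*y)) includes (∂/∂x)(z*(-2*x - 3*y)) dx = (-2*z) dx, which multiplied by dy ∧ dz gives (-2*z) dx ∧ dy ∧ dz
  d(x^2 + 1) includes (∂/∂x)(x^2 + 1) dx = (2*x) dx, which multiplied by dy ∧ dw gives (2*x) dx ∧ dy ∧ dw
  d(y*(3*y - z)) includes (∂/∂y)(y*(3*y - z)) dy = (6*y - z) dy, which multiplied by dz ∧ dw gives (6*y - z) dy ∧ dz ∧ dw
Collecting like 3-forms: d(omega) = (3*x + 2*z) dx ∧ dy ∧ dz + (-3*w + 2*x) dx ∧ dy ∧ dw + (6*y - z) dy ∧ dz ∧ dw.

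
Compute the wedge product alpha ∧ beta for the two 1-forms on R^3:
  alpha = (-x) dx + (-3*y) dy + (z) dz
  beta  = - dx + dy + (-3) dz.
alpha ∧ beta = (-x - 3*y) dx ∧ dy + (3*x + z) dx ∧ dz + (9*y - z) dy ∧ dz

Distribute the wedge, using dx_i ∧ dx_j = -dx_j ∧ dx_i and dx_i ∧ dx_i = 0. For each pair (i, j) with i < j, the coefficient of dx_i ∧ dx_j in alpha ∧ beta is (alpha_i * beta_j - alpha_j * beta_i). Collecting: alpha ∧ beta = (-x - 3*y) dx ∧ dy + (3*x + z) dx ∧ dz + (9*y - z) dy ∧ dz.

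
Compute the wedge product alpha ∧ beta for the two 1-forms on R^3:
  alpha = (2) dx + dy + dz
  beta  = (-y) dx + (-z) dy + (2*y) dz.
alpha ∧ beta = (y - 2*z) dx ∧ dy + (5*y) dx ∧ dz + (2*y + z) dy ∧ dz

Distribute the wedge, using dx_i ∧ dx_j = -dx_j ∧ dx_i and dx_i ∧ dx_i = 0. For each pair (i, j) with i < j, the coefficient of dx_i ∧ dx_j in alpha ∧ beta is (alpha_i * beta_j - alpha_j * beta_i). Collecting: alpha ∧ beta = (y - 2*z) dx ∧ dy + (5*y) dx ∧ dz + (2*y + z) dy ∧ dz.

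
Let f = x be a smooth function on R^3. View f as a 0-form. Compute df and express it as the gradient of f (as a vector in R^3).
df = (1) dx + (0) dy + (0) dz; grad f = (1, 0, 0)

For a 0-form f, d f = (∂f/∂x) dx + (∂f/∂y) dy + (∂f/∂z) dz. The components of the vector representation are exactly the entries of grad f in Cartesian coordinates:
  ∂f/∂x = 1
  ∂f/∂y = 0
  ∂f/∂z = 0.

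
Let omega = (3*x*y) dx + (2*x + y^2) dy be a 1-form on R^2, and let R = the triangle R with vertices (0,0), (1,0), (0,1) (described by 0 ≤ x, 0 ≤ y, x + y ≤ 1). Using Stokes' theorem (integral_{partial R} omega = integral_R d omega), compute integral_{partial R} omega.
integral_(partial R) omega = 1/2

Stokes: integral_partial_R omega = integral_R d omega with d omega = (∂Q/∂x - ∂P/∂y) dx ∧ dy.
  ∂Q/∂x = 2
  ∂P/∂y = 3*x
  integrand = ∂Q/∂x - ∂P/∂y = 2 - 3*x.
Integrating over R: integral_0^1 integral_0^{1-x} (2 - 3*x) dy dx = 1/2.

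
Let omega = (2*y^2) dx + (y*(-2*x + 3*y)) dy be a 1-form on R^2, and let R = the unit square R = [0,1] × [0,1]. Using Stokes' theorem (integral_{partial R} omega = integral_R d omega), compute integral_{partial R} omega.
integral_(partial R) omega = -3

Stokes: integral_partial_R omega = integral_R d omega with d omega = (∂Q/∂x - ∂P/∂y) dx ∧ dy.
  ∂Q/∂x = -2*y
  ∂P/∂y = 4*y
  integrand = ∂Q/∂x - ∂P/∂y = -6*y.
Integrating over R: integral_0^1 integral_0^1 (-6*y) dx dy = -3.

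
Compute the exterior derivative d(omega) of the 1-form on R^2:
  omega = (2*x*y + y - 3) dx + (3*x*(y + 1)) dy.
d(omega) = (-2*x + 3*y + 2) dx ∧ dy

For a 1-form omega = sum_i f_i dx_i, the exterior derivative is
  d(omega) = sum_{i < j} (∂f_j/∂x_i - ∂f_i/∂x_j) dx_i ∧ dx_j.
  coefficient of dx ∧ dy: ∂f_2/∂x - ∂f_1/∂y = ∂(3*x*(y + 1))/∂x - ∂(2*x*y + y - 3)/∂y = -2*x + 3*y + 2
Assembling: d(omega) = (-2*x + 3*y + 2) dx ∧ dy.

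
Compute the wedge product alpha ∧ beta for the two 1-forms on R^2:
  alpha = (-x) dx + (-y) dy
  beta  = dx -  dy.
alpha ∧ beta = (x + y) dx ∧ dy

Distribute the wedge, using dx_i ∧ dx_j = -dx_j ∧ dx_i and dx_i ∧ dx_i = 0. For each pair (i, j) with i < j, the coefficient of dx_i ∧ dx_j in alpha ∧ beta is (alpha_i * beta_j - alpha_j * beta_i). Collecting: alpha ∧ beta = (x + y) dx ∧ dy.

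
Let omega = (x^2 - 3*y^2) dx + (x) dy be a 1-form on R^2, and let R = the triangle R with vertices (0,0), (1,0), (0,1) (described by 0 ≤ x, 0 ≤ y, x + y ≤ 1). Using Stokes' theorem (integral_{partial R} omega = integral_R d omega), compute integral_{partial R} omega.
integral_(partial R) omega = 3/2

Stokes: integral_partial_R omega = integral_R d omega with d omega = (∂Q/∂x - ∂P/∂y) dx ∧ dy.
  ∂Q/∂x = 1
  ∂P/∂y = -6*y
  integrand = ∂Q/∂x - ∂P/∂y = 6*y + 1.
Integrating over R: integral_0^1 integral_0^{1-x} (6*y + 1) dy dx = 3/2.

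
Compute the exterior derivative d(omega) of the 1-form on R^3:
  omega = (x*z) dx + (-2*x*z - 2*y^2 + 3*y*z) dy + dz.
d(omega) = (-2*z) dx ∧ dy + (-x) dx ∧ dz + (2*x - 3*y) dy ∧ dz

For a 1-form omega = sum_i f_i dx_i, the exterior derivative is
  d(omega) = sum_{i < j} (∂f_j/∂x_i - ∂f_i/∂x_j) dx_i ∧ dx_j.
  coefficient of dx ∧ dy: ∂f_2/∂x - ∂f_1/∂y = ∂(-2*x*z - 2*y^2 + 3*y*z)/∂x - ∂(x*z)/∂y = -2*z
  coefficient of dx ∧ dz: ∂f_3/∂x - ∂f_1/∂z = ∂(1)/∂x - ∂(x*z)/∂z = -x
  coefficient of dy ∧ dz: ∂f_3/∂y - ∂f_2/∂z = ∂(1)/∂y - ∂(-2*x*z - 2*y^2 + 3*y*z)/∂z = 2*x - 3*y
Assembling: d(omega) = (-2*z) dx ∧ dy + (-x) dx ∧ dz + (2*x - 3*y) dy ∧ dz.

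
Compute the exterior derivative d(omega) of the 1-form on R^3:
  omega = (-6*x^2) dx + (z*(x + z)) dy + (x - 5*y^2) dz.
d(omega) = (z) dx ∧ dy + (1) dx ∧ dz + (-x - 10*y - 2*z) dy ∧ dz

For a 1-form omega = sum_i f_i dx_i, the exterior derivative is
  d(omega) = sum_{i < j} (∂f_j/∂x_i - ∂f_i/∂x_j) dx_i ∧ dx_j.
  coefficient of dx ∧ dy: ∂f_2/∂x - ∂f_1/∂y = ∂(z*(x + z))/∂x - ∂(-6*x^2)/∂y = z
  coefficient of dx ∧ dz: ∂f_3/∂x - ∂f_1/∂z = ∂(x - 5*y^2)/∂x - ∂(-6*x^2)/∂z = 1
  coefficient of dy ∧ dz: ∂f_3/∂y - ∂f_2/∂z = ∂(x - 5*y^2)/∂y - ∂(z*(x + z))/∂z = -x - 10*y - 2*z
Assembling: d(omega) = (z) dx ∧ dy + (1) dx ∧ dz + (-x - 10*y - 2*z) dy ∧ dz.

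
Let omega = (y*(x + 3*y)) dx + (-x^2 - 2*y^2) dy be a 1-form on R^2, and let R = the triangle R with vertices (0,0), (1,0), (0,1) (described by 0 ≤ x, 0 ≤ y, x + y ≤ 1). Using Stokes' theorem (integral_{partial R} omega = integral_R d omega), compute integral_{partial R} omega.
integral_(partial R) omega = -3/2

Stokes: integral_partial_R omega = integral_R d omega with d omega = (∂Q/∂x - ∂P/∂y) dx ∧ dy.
  ∂Q/∂x = -2*x
  ∂P/∂y = x + 6*y
  integrand = ∂Q/∂x - ∂P/∂y = -3*x - 6*y.
Integrating over R: integral_0^1 integral_0^{1-x} (-3*x - 6*y) dy dx = -3/2.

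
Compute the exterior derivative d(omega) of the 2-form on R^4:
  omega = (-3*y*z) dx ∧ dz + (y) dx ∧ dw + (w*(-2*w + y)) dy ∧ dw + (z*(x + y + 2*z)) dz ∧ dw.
d(omega) = (3*z) dx ∧ dy ∧ dz + (-1) dx ∧ dy ∧ dw + (z) dx ∧ dz ∧ dw + (z) dy ∧ dz ∧ dw

For a 2-form omega = sum_{i<j} g_{ij} dx_i ∧ dx_j, the exterior derivative is
  d(omega) = sum_{i<j} d(g_{ij}) ∧ dx_i ∧ dx_j = sum_{i<j, k} (∂g_{ij}/∂x_k) dx_k ∧ dx_i ∧ dx_j.
Expand each term, using dx_k ∧ dx_i ∧ dx_j = sgn(permutation) dx_{(a)} ∧ dx_{(b)} ∧ dx_{(c)} with (a < b < c) sorted:
  d(-3*y*z) includes (∂/∂y)(-3*y*z) dy = (-3*z) dy, which multiplied by dx ∧ dz gives (3*z) dx ∧ dy ∧ dz
  d(y) includes (∂/∂y)(y) dy = (1) dy, which multiplied by dx ∧ dw gives (-1) dx ∧ dy ∧ dw
  d(z*(x + y + 2*z)) includes (∂/∂x)(z*(x + y + 2*z)) dx = (z) dx, which multiplied by dz ∧ dw gives (z) dx ∧ dz ∧ dw
  d(z*(x + y + 2*z)) includes (∂/∂y)(z*(x + y + 2*z)) dy = (z) dy, which multiplied by dz ∧ dw gives (z) dy ∧ dz ∧ dw
Collecting like 3-forms: d(omega) = (3*z) dx ∧ dy ∧ dz + (-1) dx ∧ dy ∧ dw + (z) dx ∧ dz ∧ dw + (z) dy ∧ dz ∧ dw.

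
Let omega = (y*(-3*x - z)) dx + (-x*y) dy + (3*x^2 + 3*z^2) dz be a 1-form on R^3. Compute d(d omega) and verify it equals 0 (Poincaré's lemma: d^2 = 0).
d(d omega) = 0

Step 1: d omega = sum_{i<j} (∂f_j/∂x_i - ∂f_i/∂x_j) dx_i ∧ dx_j:
  coeff of dx ∧ dy: 3*x - y + z
  coeff of dx ∧ dz: 6*x + y
  coeff of dy ∧ dz: 0
Step 2: Apply d again to each 2-form coefficient. The only possible 3-form in R^3 is dx ∧ dy ∧ dz, with coefficient
  ∂(coeff of dy∧dz)/∂x - ∂(coeff of dx∧dz)/∂y + ∂(coeff of dx∧dy)/∂z
  = ∂/∂x (0) - ∂/∂y (6*x + y) + ∂/∂z (3*x - y + z).
Each of these terms simplifies to sums of mixed partials that cancel in pairs. The result is 0 (by equality of mixed partials for smooth functions — Schwarz / Clairaut).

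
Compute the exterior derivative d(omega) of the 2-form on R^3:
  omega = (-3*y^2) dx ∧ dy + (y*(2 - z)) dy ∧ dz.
d(omega) = 0

For a 2-form omega = sum_{i<j} g_{ij} dx_i ∧ dx_j, the exterior derivative is
  d(omega) = sum_{i<j} d(g_{ij}) ∧ dx_i ∧ dx_j = sum_{i<j, k} (∂g_{ij}/∂x_k) dx_k ∧ dx_i ∧ dx_j.
Expand each term, using dx_k ∧ dx_i ∧ dx_j = sgn(permutation) dx_{(a)} ∧ dx_{(b)} ∧ dx_{(c)} with (a < b < c) sorted:

Collecting like 3-forms: d(omega) = 0.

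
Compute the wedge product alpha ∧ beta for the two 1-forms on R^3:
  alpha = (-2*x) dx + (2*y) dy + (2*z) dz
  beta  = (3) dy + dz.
alpha ∧ beta = (-6*x) dx ∧ dy + (-2*x) dx ∧ dz + (2*y - 6*z) dy ∧ dz

Distribute the wedge, using dx_i ∧ dx_j = -dx_j ∧ dx_i and dx_i ∧ dx_i = 0. For each pair (i, j) with i < j, the coefficient of dx_i ∧ dx_j in alpha ∧ beta is (alpha_i * beta_j - alpha_j * beta_i). Collecting: alpha ∧ beta = (-6*x) dx ∧ dy + (-2*x) dx ∧ dz + (2*y - 6*z) dy ∧ dz.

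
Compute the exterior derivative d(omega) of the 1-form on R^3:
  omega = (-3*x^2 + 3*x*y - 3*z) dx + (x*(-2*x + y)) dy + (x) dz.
d(omega) = (-7*x + y) dx ∧ dy + (4) dx ∧ dz

For a 1-form omega = sum_i f_i dx_i, the exterior derivative is
  d(omega) = sum_{i < j} (∂f_j/∂x_i - ∂f_i/∂x_j) dx_i ∧ dx_j.
  coefficient of dx ∧ dy: ∂f_2/∂x - ∂f_1/∂y = ∂(x*(-2*x + y))/∂x - ∂(-3*x^2 + 3*x*y - 3*z)/∂y = -7*x + y
  coefficient of dx ∧ dz: ∂f_3/∂x - ∂f_1/∂z = ∂(x)/∂x - ∂(-3*x^2 + 3*x*y - 3*z)/∂z = 4
Assembling: d(omega) = (-7*x + y) dx ∧ dy + (4) dx ∧ dz.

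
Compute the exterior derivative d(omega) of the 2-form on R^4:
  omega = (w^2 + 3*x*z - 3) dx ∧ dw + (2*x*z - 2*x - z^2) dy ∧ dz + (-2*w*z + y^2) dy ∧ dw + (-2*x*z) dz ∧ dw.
d(omega) = (-3*x - 2*z) dx ∧ dz ∧ dw + (2*z - 2) dx ∧ dy ∧ dz + (2*w) dy ∧ dz ∧ dw

For a 2-form omega = sum_{i<j} g_{ij} dx_i ∧ dx_j, the exterior derivative is
  d(omega) = sum_{i<j} d(g_{ij}) ∧ dx_i ∧ dx_j = sum_{i<j, k} (∂g_{ij}/∂x_k) dx_k ∧ dx_i ∧ dx_j.
Expand each term, using dx_k ∧ dx_i ∧ dx_j = sgn(permutation) dx_{(a)} ∧ dx_{(b)} ∧ dx_{(c)} with (a < b < c) sorted:
  d(w^2 + 3*x*z - 3) includes (∂/∂z)(w^2 + 3*x*z - 3) dz = (3*x) dz, which multiplied by dx ∧ dw gives (-3*x) dx ∧ dz ∧ dw
  d(2*x*z - 2*x - z^2) includes (∂/∂x)(2*x*z - 2*x - z^2) dx = (2*z - 2) dx, which multiplied by dy ∧ dz gives (2*z - 2) dx ∧ dy ∧ dz
  d(-2*w*z + y^2) includes (∂/∂z)(-2*w*z + y^2) dz = (-2*w) dz, which multiplied by dy ∧ dw gives (2*w) dy ∧ dz ∧ dw
  d(-2*x*z) includes (∂/∂x)(-2*x*z) dx = (-2*z) dx, which multiplied by dz ∧ dw gives (-2*z) dx ∧ dz ∧ dw
Collecting like 3-forms: d(omega) = (-3*x - 2*z) dx ∧ dz ∧ dw + (2*z - 2) dx ∧ dy ∧ dz + (2*w) dy ∧ dz ∧ dw.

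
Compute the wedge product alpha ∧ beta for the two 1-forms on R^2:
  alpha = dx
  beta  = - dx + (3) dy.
alpha ∧ beta = (3) dx ∧ dy

Distribute the wedge, using dx_i ∧ dx_j = -dx_j ∧ dx_i and dx_i ∧ dx_i = 0. For each pair (i, j) with i < j, the coefficient of dx_i ∧ dx_j in alpha ∧ beta is (alpha_i * beta_j - alpha_j * beta_i). Collecting: alpha ∧ beta = (3) dx ∧ dy.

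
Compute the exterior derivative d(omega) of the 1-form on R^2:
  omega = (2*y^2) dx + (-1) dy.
d(omega) = (-4*y) dx ∧ dy

For a 1-form omega = sum_i f_i dx_i, the exterior derivative is
  d(omega) = sum_{i < j} (∂f_j/∂x_i - ∂f_i/∂x_j) dx_i ∧ dx_j.
  coefficient of dx ∧ dy: ∂f_2/∂x - ∂f_1/∂y = ∂(-1)/∂x - ∂(2*y^2)/∂y = -4*y
Assembling: d(omega) = (-4*y) dx ∧ dy.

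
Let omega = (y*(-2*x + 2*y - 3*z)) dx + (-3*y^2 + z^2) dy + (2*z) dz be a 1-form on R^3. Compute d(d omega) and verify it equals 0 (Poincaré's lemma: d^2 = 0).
d(d omega) = 0

Step 1: d omega = sum_{i<j} (∂f_j/∂x_i - ∂f_i/∂x_j) dx_i ∧ dx_j:
  coeff of dx ∧ dy: 2*x - 4*y + 3*z
  coeff of dx ∧ dz: 3*y
  coeff of dy ∧ dz: -2*z
Step 2: Apply d again to each 2-form coefficient. The only possible 3-form in R^3 is dx ∧ dy ∧ dz, with coefficient
  ∂(coeff of dy∧dz)/∂x - ∂(coeff of dx∧dz)/∂y + ∂(coeff of dx∧dy)/∂z
  = ∂/∂x (-2*z) - ∂/∂y (3*y) + ∂/∂z (2*x - 4*y + 3*z).
Each of these terms simplifies to sums of mixed partials that cancel in pairs. The result is 0 (by equality of mixed partials for smooth functions — Schwarz / Clairaut).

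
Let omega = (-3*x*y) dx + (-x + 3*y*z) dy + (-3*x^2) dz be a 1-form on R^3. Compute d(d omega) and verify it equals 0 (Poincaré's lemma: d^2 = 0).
d(d omega) = 0

Step 1: d omega = sum_{i<j} (∂f_j/∂x_i - ∂f_i/∂x_j) dx_i ∧ dx_j:
  coeff of dx ∧ dy: 3*x - 1
  coeff of dx ∧ dz: -6*x
  coeff of dy ∧ dz: -3*y
Step 2: Apply d again to each 2-form coefficient. The only possible 3-form in R^3 is dx ∧ dy ∧ dz, with coefficient
  ∂(coeff of dy∧dz)/∂x - ∂(coeff of dx∧dz)/∂y + ∂(coeff of dx∧dy)/∂z
  = ∂/∂x (-3*y) - ∂/∂y (-6*x) + ∂/∂z (3*x - 1).
Each of these terms simplifies to sums of mixed partials that cancel in pairs. The result is 0 (by equality of mixed partials for smooth functions — Schwarz / Clairaut).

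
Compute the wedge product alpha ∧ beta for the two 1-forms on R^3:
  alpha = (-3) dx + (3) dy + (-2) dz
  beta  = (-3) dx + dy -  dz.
alpha ∧ beta = (6) dx ∧ dy + (-3) dx ∧ dz + (-1) dy ∧ dz

Distribute the wedge, using dx_i ∧ dx_j = -dx_j ∧ dx_i and dx_i ∧ dx_i = 0. For each pair (i, j) with i < j, the coefficient of dx_i ∧ dx_j in alpha ∧ beta is (alpha_i * beta_j - alpha_j * beta_i). Collecting: alpha ∧ beta = (6) dx ∧ dy + (-3) dx ∧ dz + (-1) dy ∧ dz.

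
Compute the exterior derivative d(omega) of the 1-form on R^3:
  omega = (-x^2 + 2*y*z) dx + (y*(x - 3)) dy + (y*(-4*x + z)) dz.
d(omega) = (y - 2*z) dx ∧ dy + (-6*y) dx ∧ dz + (-4*x + z) dy ∧ dz

For a 1-form omega = sum_i f_i dx_i, the exterior derivative is
  d(omega) = sum_{i < j} (∂f_j/∂x_i - ∂f_i/∂x_j) dx_i ∧ dx_j.
  coefficient of dx ∧ dy: ∂f_2/∂x - ∂f_1/∂y = ∂(y*(x - 3))/∂x - ∂(-x^2 + 2*y*z)/∂y = y - 2*z
  coefficient of dx ∧ dz: ∂f_3/∂x - ∂f_1/∂z = ∂(y*(-4*x + z))/∂x - ∂(-x^2 + 2*y*z)/∂z = -6*y
  coefficient of dy ∧ dz: ∂f_3/∂y - ∂f_2/∂z = ∂(y*(-4*x + z))/∂y - ∂(y*(x - 3))/∂z = -4*x + z
Assembling: d(omega) = (y - 2*z) dx ∧ dy + (-6*y) dx ∧ dz + (-4*x + z) dy ∧ dz.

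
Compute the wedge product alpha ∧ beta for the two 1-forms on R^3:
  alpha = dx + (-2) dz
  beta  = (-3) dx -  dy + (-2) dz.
alpha ∧ beta = (-1) dx ∧ dy + (-8) dx ∧ dz + (-2) dy ∧ dz

Distribute the wedge, using dx_i ∧ dx_j = -dx_j ∧ dx_i and dx_i ∧ dx_i = 0. For each pair (i, j) with i < j, the coefficient of dx_i ∧ dx_j in alpha ∧ beta is (alpha_i * beta_j - alpha_j * beta_i). Collecting: alpha ∧ beta = (-1) dx ∧ dy + (-8) dx ∧ dz + (-2) dy ∧ dz.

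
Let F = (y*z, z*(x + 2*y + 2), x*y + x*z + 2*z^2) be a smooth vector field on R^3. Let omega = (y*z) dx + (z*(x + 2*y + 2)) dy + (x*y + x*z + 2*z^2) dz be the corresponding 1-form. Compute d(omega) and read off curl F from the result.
d(omega) = (-2*y - 2) dy ∧ dz + (-z) dz ∧ dx + (0) dx ∧ dy; curl F = (-2*y - 2, -z, 0)

d omega = sum_{i<j} (∂f_j/∂x_i - ∂f_i/∂x_j) dx_i ∧ dx_j. Under the identification (dy ∧ dz, dz ∧ dx, dx ∧ dy) ↔ (e_x, e_y, e_z), the coefficients are exactly the components of curl F. Compute:
  ∂R/∂y - ∂Q/∂z = (x) - (x + 2*y + 2) = -2*y - 2
  ∂P/∂z - ∂R/∂x = (y) - (y + z) = -z
  ∂Q/∂x - ∂P/∂y = (z) - (z) = 0.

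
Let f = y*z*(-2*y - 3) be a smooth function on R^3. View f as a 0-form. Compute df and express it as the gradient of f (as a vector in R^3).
df = (0) dx + (z*(-4*y - 3)) dy + (y*(-2*y - 3)) dz; grad f = (0, z*(-4*y - 3), y*(-2*y - 3))

For a 0-form f, d f = (∂f/∂x) dx + (∂f/∂y) dy + (∂f/∂z) dz. The components of the vector representation are exactly the entries of grad f in Cartesian coordinates:
  ∂f/∂x = 0
  ∂f/∂y = z*(-4*y - 3)
  ∂f/∂z = y*(-2*y - 3).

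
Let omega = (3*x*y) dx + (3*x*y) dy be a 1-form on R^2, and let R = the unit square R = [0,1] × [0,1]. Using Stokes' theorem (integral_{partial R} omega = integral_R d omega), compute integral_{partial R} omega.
integral_(partial R) omega = 0

Stokes: integral_partial_R omega = integral_R d omega with d omega = (∂Q/∂x - ∂P/∂y) dx ∧ dy.
  ∂Q/∂x = 3*y
  ∂P/∂y = 3*x
  integrand = ∂Q/∂x - ∂P/∂y = -3*x + 3*y.
Integrating over R: integral_0^1 integral_0^1 (-3*x + 3*y) dx dy = 0.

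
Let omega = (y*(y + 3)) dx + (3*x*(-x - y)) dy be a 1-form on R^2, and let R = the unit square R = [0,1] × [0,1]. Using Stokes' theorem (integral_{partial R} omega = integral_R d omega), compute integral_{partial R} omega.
integral_(partial R) omega = -17/2

Stokes: integral_partial_R omega = integral_R d omega with d omega = (∂Q/∂x - ∂P/∂y) dx ∧ dy.
  ∂Q/∂x = -6*x - 3*y
  ∂P/∂y = 2*y + 3
  integrand = ∂Q/∂x - ∂P/∂y = -6*x - 5*y - 3.
Integrating over R: integral_0^1 integral_0^1 (-6*x - 5*y - 3) dx dy = -17/2.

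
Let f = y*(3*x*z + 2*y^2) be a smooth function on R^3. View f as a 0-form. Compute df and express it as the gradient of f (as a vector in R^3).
df = (3*y*z) dx + (3*x*z + 6*y^2) dy + (3*x*y) dz; grad f = (3*y*z, 3*x*z + 6*y^2, 3*x*y)

For a 0-form f, d f = (∂f/∂x) dx + (∂f/∂y) dy + (∂f/∂z) dz. The components of the vector representation are exactly the entries of grad f in Cartesian coordinates:
  ∂f/∂x = 3*y*z
  ∂f/∂y = 3*x*z + 6*y^2
  ∂f/∂z = 3*x*y.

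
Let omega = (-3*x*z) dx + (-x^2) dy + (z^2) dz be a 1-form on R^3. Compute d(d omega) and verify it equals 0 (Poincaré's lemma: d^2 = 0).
d(d omega) = 0

Step 1: d omega = sum_{i<j} (∂f_j/∂x_i - ∂f_i/∂x_j) dx_i ∧ dx_j:
  coeff of dx ∧ dy: -2*x
  coeff of dx ∧ dz: 3*x
  coeff of dy ∧ dz: 0
Step 2: Apply d again to each 2-form coefficient. The only possible 3-form in R^3 is dx ∧ dy ∧ dz, with coefficient
  ∂(coeff of dy∧dz)/∂x - ∂(coeff of dx∧dz)/∂y + ∂(coeff of dx∧dy)/∂z
  = ∂/∂x (0) - ∂/∂y (3*x) + ∂/∂z (-2*x).
Each of these terms simplifies to sums of mixed partials that cancel in pairs. The result is 0 (by equality of mixed partials for smooth functions — Schwarz / Clairaut).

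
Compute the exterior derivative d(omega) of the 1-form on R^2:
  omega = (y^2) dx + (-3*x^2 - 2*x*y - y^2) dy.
d(omega) = (-6*x - 4*y) dx ∧ dy

For a 1-form omega = sum_i f_i dx_i, the exterior derivative is
  d(omega) = sum_{i < j} (∂f_j/∂x_i - ∂f_i/∂x_j) dx_i ∧ dx_j.
  coefficient of dx ∧ dy: ∂f_2/∂x - ∂f_1/∂y = ∂(-3*x^2 - 2*x*y - y^2)/∂x - ∂(y^2)/∂y = -6*x - 4*y
Assembling: d(omega) = (-6*x - 4*y) dx ∧ dy.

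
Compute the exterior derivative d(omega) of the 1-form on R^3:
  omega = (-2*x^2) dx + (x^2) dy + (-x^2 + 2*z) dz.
d(omega) = (2*x) dx ∧ dy + (-2*x) dx ∧ dz

For a 1-form omega = sum_i f_i dx_i, the exterior derivative is
  d(omega) = sum_{i < j} (∂f_j/∂x_i - ∂f_i/∂x_j) dx_i ∧ dx_j.
  coefficient of dx ∧ dy: ∂f_2/∂x - ∂f_1/∂y = ∂(x^2)/∂x - ∂(-2*x^2)/∂y = 2*x
  coefficient of dx ∧ dz: ∂f_3/∂x - ∂f_1/∂z = ∂(-x^2 + 2*z)/∂x - ∂(-2*x^2)/∂z = -2*x
Assembling: d(omega) = (2*x) dx ∧ dy + (-2*x) dx ∧ dz.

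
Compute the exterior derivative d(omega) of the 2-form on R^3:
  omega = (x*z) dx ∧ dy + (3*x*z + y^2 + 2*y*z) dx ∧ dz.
d(omega) = (x - 2*y - 2*z) dx ∧ dy ∧ dz

For a 2-form omega = sum_{i<j} g_{ij} dx_i ∧ dx_j, the exterior derivative is
  d(omega) = sum_{i<j} d(g_{ij}) ∧ dx_i ∧ dx_j = sum_{i<j, k} (∂g_{ij}/∂x_k) dx_k ∧ dx_i ∧ dx_j.
Expand each term, using dx_k ∧ dx_i ∧ dx_j = sgn(permutation) dx_{(a)} ∧ dx_{(b)} ∧ dx_{(c)} with (a < b < c) sorted:
  d(x*z) includes (∂/∂z)(x*z) dz = (x) dz, which multiplied by dx ∧ dy gives (x) dx ∧ dy ∧ dz
  d(3*x*z + y^2 + 2*y*z) includes (∂/∂y)(3*x*z + y^2 + 2*y*z) dy = (2*y + 2*z) dy, which multiplied by dx ∧ dz gives (-2*y - 2*z) dx ∧ dy ∧ dz
Collecting like 3-forms: d(omega) = (x - 2*y - 2*z) dx ∧ dy ∧ dz.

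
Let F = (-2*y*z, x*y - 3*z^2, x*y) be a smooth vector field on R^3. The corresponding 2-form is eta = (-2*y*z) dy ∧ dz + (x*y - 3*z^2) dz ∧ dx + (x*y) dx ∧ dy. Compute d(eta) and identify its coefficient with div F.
d(eta) = (x) dx ∧ dy ∧ dz; div F = x

For a 2-form in R^3 of the form above, applying d gives a 3-form with coefficient ∂P/∂x + ∂Q/∂y + ∂R/∂z:
  ∂P/∂x = 0
  ∂Q/∂y = x
  ∂R/∂z = 0
Sum = x, which is exactly div F.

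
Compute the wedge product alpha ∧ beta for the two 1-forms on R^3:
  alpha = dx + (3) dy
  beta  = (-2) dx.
alpha ∧ beta = (6) dx ∧ dy

Distribute the wedge, using dx_i ∧ dx_j = -dx_j ∧ dx_i and dx_i ∧ dx_i = 0. For each pair (i, j) with i < j, the coefficient of dx_i ∧ dx_j in alpha ∧ beta is (alpha_i * beta_j - alpha_j * beta_i). Collecting: alpha ∧ beta = (6) dx ∧ dy.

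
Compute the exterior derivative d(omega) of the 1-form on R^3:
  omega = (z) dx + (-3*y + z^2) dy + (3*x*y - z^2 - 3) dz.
d(omega) = (3*y - 1) dx ∧ dz + (3*x - 2*z) dy ∧ dz

For a 1-form omega = sum_i f_i dx_i, the exterior derivative is
  d(omega) = sum_{i < j} (∂f_j/∂x_i - ∂f_i/∂x_j) dx_i ∧ dx_j.
  coefficient of dx ∧ dz: ∂f_3/∂x - ∂f_1/∂z = ∂(3*x*y - z^2 - 3)/∂x - ∂(z)/∂z = 3*y - 1
  coefficient of dy ∧ dz: ∂f_3/∂y - ∂f_2/∂z = ∂(3*x*y - z^2 - 3)/∂y - ∂(-3*y + z^2)/∂z = 3*x - 2*z
Assembling: d(omega) = (3*y - 1) dx ∧ dz + (3*x - 2*z) dy ∧ dz.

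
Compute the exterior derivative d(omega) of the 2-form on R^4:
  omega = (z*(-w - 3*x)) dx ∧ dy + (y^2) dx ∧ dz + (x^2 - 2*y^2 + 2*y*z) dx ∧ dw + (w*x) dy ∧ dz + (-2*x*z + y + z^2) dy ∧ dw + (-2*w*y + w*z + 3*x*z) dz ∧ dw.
d(omega) = (-3*x - 2*y) dx ∧ dy ∧ dz + (4*y - 5*z) dx ∧ dy ∧ dw + (-2*y + 3*z) dx ∧ dz ∧ dw + (-2*w + 3*x - 2*z) dy ∧ dz ∧ dw

For a 2-form omega = sum_{i<j} g_{ij} dx_i ∧ dx_j, the exterior derivative is
  d(omega) = sum_{i<j} d(g_{ij}) ∧ dx_i ∧ dx_j = sum_{i<j, k} (∂g_{ij}/∂x_k) dx_k ∧ dx_i ∧ dx_j.
Expand each term, using dx_k ∧ dx_i ∧ dx_j = sgn(permutation) dx_{(a)} ∧ dx_{(b)} ∧ dx_{(c)} with (a < b < c) sorted:
  d(z*(-w - 3*x)) includes (∂/∂z)(z*(-w - 3*x)) dz = (-w - 3*x) dz, which multiplied by dx ∧ dy gives (-w - 3*x) dx ∧ dy ∧ dz
  d(z*(-w - 3*x)) includes (∂/∂w)(z*(-w - 3*x)) dw = (-z) dw, which multiplied by dx ∧ dy gives (-z) dx ∧ dy ∧ dw
  d(y^2) includes (∂/∂y)(y^2) dy = (2*y) dy, which multiplied by dx ∧ dz gives (-2*y) dx ∧ dy ∧ dz
  d(x^2 - 2*y^2 + 2*y*z) includes (∂/∂y)(x^2 - 2*y^2 + 2*y*z) dy = (-4*y + 2*z) dy, which multiplied by dx ∧ dw gives (4*y - 2*z) dx ∧ dy ∧ dw
  d(x^2 - 2*y^2 + 2*y*z) includes (∂/∂z)(x^2 - 2*y^2 + 2*y*z) dz = (2*y) dz, which multiplied by dx ∧ dw gives (-2*y) dx ∧ dz ∧ dw
  d(w*x) includes (∂/∂x)(w*x) dx = (w) dx, which multiplied by dy ∧ dz gives (w) dx ∧ dy ∧ dz
  d(w*x) includes (∂/∂w)(w*x) dw = (x) dw, which multiplied by dy ∧ dz gives (x) dy ∧ dz ∧ dw
  d(-2*x*z + y + z^2) includes (∂/∂x)(-2*x*z + y + z^2) dx = (-2*z) dx, which multiplied by dy ∧ dw gives (-2*z) dx ∧ dy ∧ dw
  d(-2*x*z + y + z^2) includes (∂/∂z)(-2*x*z + y + z^2) dz = (-2*x + 2*z) dz, which multiplied by dy ∧ dw gives (2*x - 2*z) dy ∧ dz ∧ dw
  d(-2*w*y + w*z + 3*x*z) includes (∂/∂x)(-2*w*y + w*z + 3*x*z) dx = (3*z) dx, which multiplied by dz ∧ dw gives (3*z) dx ∧ dz ∧ dw
  d(-2*w*y + w*z + 3*x*z) includes (∂/∂y)(-2*w*y + w*z + 3*x*z) dy = (-2*w) dy, which multiplied by dz ∧ dw gives (-2*w) dy ∧ dz ∧ dw
Collecting like 3-forms: d(omega) = (-3*x - 2*y) dx ∧ dy ∧ dz + (4*y - 5*z) dx ∧ dy ∧ dw + (-2*y + 3*z) dx ∧ dz ∧ dw + (-2*w + 3*x - 2*z) dy ∧ dz ∧ dw.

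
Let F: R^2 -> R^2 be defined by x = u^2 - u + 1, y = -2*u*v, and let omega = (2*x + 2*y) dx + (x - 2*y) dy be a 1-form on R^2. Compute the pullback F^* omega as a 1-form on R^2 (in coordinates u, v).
F^* omega = (4*u^3 - 10*u^2*v - 6*u^2 - 8*u*v^2 + 6*u*v + 6*u - 2*v - 2) du + (2*u*(-u^2 - 4*u*v + u - 1)) dv

Using F^*(f dg) = (f ∘ F) d(g ∘ F), substitute each coordinate x_i by F_i(u, v) in f_i, and replace dx_i by d F_i = (∂F_i/∂u) du + (∂F_i/∂v) dv.
  For the x component: f_1(F) = 2*u^2 - 4*u*v - 2*u + 2; d F_1 = (2*u - 1) du + (0) dv
  For the y component: f_2(F) = u^2 + 4*u*v - u + 1; d F_2 = (-2*v) du + (-2*u) dv
Combining and collecting du, dv coefficients:
  coeff of du: 4*u^3 - 10*u^2*v - 6*u^2 - 8*u*v^2 + 6*u*v + 6*u - 2*v - 2
  coeff of dv: 2*u*(-u^2 - 4*u*v + u - 1)
F^* omega = (4*u^3 - 10*u^2*v - 6*u^2 - 8*u*v^2 + 6*u*v + 6*u - 2*v - 2) du + (2*u*(-u^2 - 4*u*v + u - 1)) dv.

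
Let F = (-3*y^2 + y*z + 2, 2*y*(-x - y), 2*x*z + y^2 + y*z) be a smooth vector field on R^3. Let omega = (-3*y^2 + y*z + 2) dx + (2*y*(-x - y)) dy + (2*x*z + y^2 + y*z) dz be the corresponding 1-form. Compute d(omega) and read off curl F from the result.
d(omega) = (2*y + z) dy ∧ dz + (y - 2*z) dz ∧ dx + (4*y - z) dx ∧ dy; curl F = (2*y + z, y - 2*z, 4*y - z)

d omega = sum_{i<j} (∂f_j/∂x_i - ∂f_i/∂x_j) dx_i ∧ dx_j. Under the identification (dy ∧ dz, dz ∧ dx, dx ∧ dy) ↔ (e_x, e_y, e_z), the coefficients are exactly the components of curl F. Compute:
  ∂R/∂y - ∂Q/∂z = (2*y + z) - (0) = 2*y + z
  ∂P/∂z - ∂R/∂x = (y) - (2*z) = y - 2*z
  ∂Q/∂x - ∂P/∂y = (-2*y) - (-6*y + z) = 4*y - z.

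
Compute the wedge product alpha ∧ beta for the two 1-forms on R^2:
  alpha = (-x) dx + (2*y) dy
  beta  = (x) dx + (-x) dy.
alpha ∧ beta = (x*(x - 2*y)) dx ∧ dy

Distribute the wedge, using dx_i ∧ dx_j = -dx_j ∧ dx_i and dx_i ∧ dx_i = 0. For each pair (i, j) with i < j, the coefficient of dx_i ∧ dx_j in alpha ∧ beta is (alpha_i * beta_j - alpha_j * beta_i). Collecting: alpha ∧ beta = (x*(x - 2*y)) dx ∧ dy.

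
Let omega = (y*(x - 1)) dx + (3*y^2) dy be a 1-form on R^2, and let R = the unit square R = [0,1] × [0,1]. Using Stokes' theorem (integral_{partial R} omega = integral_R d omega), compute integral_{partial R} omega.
integral_(partial R) omega = 1/2

Stokes: integral_partial_R omega = integral_R d omega with d omega = (∂Q/∂x - ∂P/∂y) dx ∧ dy.
  ∂Q/∂x = 0
  ∂P/∂y = x - 1
  integrand = ∂Q/∂x - ∂P/∂y = 1 - x.
Integrating over R: integral_0^1 integral_0^1 (1 - x) dx dy = 1/2.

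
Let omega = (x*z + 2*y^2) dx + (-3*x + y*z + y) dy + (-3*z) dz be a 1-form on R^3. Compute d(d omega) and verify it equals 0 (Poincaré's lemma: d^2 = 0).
d(d omega) = 0

Step 1: d omega = sum_{i<j} (∂f_j/∂x_i - ∂f_i/∂x_j) dx_i ∧ dx_j:
  coeff of dx ∧ dy: -4*y - 3
  coeff of dx ∧ dz: -x
  coeff of dy ∧ dz: -y
Step 2: Apply d again to each 2-form coefficient. The only possible 3-form in R^3 is dx ∧ dy ∧ dz, with coefficient
  ∂(coeff of dy∧dz)/∂x - ∂(coeff of dx∧dz)/∂y + ∂(coeff of dx∧dy)/∂z
  = ∂/∂x (-y) - ∂/∂y (-x) + ∂/∂z (-4*y - 3).
Each of these terms simplifies to sums of mixed partials that cancel in pairs. The result is 0 (by equality of mixed partials for smooth functions — Schwarz / Clairaut).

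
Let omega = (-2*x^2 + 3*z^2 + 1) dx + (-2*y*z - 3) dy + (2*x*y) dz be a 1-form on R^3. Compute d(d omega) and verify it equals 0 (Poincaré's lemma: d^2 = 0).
d(d omega) = 0

Step 1: d omega = sum_{i<j} (∂f_j/∂x_i - ∂f_i/∂x_j) dx_i ∧ dx_j:
  coeff of dx ∧ dy: 0
  coeff of dx ∧ dz: 2*y - 6*z
  coeff of dy ∧ dz: 2*x + 2*y
Step 2: Apply d again to each 2-form coefficient. The only possible 3-form in R^3 is dx ∧ dy ∧ dz, with coefficient
  ∂(coeff of dy∧dz)/∂x - ∂(coeff of dx∧dz)/∂y + ∂(coeff of dx∧dy)/∂z
  = ∂/∂x (2*x + 2*y) - ∂/∂y (2*y - 6*z) + ∂/∂z (0).
Each of these terms simplifies to sums of mixed partials that cancel in pairs. The result is 0 (by equality of mixed partials for smooth functions — Schwarz / Clairaut).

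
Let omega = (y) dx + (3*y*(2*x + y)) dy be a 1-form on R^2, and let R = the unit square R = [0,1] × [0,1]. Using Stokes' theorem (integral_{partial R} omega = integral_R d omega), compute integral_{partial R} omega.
integral_(partial R) omega = 2

Stokes: integral_partial_R omega = integral_R d omega with d omega = (∂Q/∂x - ∂P/∂y) dx ∧ dy.
  ∂Q/∂x = 6*y
  ∂P/∂y = 1
  integrand = ∂Q/∂x - ∂P/∂y = 6*y - 1.
Integrating over R: integral_0^1 integral_0^1 (6*y - 1) dx dy = 2.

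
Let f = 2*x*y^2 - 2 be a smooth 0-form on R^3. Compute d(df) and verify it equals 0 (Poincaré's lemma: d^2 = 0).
d(df) = 0

Step 1: df = sum_i (∂f/∂x_i) dx_i = (2*y^2) dx + (4*x*y) dy + (0) dz.
Step 2: Apply d again. Using the 1-form formula, the coefficient of dx ∧ dy in d(df) is ∂^2 f/∂x ∂y - ∂^2 f/∂y ∂x = (4*y) - (4*y) = 0 (equality of mixed partials for smooth f).
Similarly for dx ∧ dz and dy ∧ dz — all coefficients vanish. So d(df) = 0.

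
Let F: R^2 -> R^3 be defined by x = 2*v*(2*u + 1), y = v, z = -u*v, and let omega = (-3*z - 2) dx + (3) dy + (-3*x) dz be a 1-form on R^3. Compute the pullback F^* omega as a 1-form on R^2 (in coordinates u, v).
F^* omega = (2*v*(12*u*v + 3*v - 4)) du + (24*u^2*v + 12*u*v - 8*u - 1) dv

Using F^*(f dg) = (f ∘ F) d(g ∘ F), substitute each coordinate x_i by F_i(u, v) in f_i, and replace dx_i by d F_i = (∂F_i/∂u) du + (∂F_i/∂v) dv.
  For the x component: f_1(F) = 3*u*v - 2; d F_1 = (4*v) du + (4*u + 2) dv
  For the y component: f_2(F) = 3; d F_2 = (0) du + (1) dv
  For the z component: f_3(F) = 6*v*(-2*u - 1); d F_3 = (-v) du + (-u) dv
Combining and collecting du, dv coefficients:
  coeff of du: 2*v*(12*u*v + 3*v - 4)
  coeff of dv: 24*u^2*v + 12*u*v - 8*u - 1
F^* omega = (2*v*(12*u*v + 3*v - 4)) du + (24*u^2*v + 12*u*v - 8*u - 1) dv.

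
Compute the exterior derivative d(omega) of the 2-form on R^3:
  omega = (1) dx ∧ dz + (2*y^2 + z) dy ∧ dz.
d(omega) = 0

For a 2-form omega = sum_{i<j} g_{ij} dx_i ∧ dx_j, the exterior derivative is
  d(omega) = sum_{i<j} d(g_{ij}) ∧ dx_i ∧ dx_j = sum_{i<j, k} (∂g_{ij}/∂x_k) dx_k ∧ dx_i ∧ dx_j.
Expand each term, using dx_k ∧ dx_i ∧ dx_j = sgn(permutation) dx_{(a)} ∧ dx_{(b)} ∧ dx_{(c)} with (a < b < c) sorted:

Collecting like 3-forms: d(omega) = 0.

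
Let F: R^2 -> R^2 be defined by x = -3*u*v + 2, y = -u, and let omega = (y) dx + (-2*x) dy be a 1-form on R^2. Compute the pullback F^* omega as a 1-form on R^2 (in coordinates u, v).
F^* omega = (-3*u*v + 4) du + (3*u^2) dv

Using F^*(f dg) = (f ∘ F) d(g ∘ F), substitute each coordinate x_i by F_i(u, v) in f_i, and replace dx_i by d F_i = (∂F_i/∂u) du + (∂F_i/∂v) dv.
  For the x component: f_1(F) = -u; d F_1 = (-3*v) du + (-3*u) dv
  For the y component: f_2(F) = 6*u*v - 4; d F_2 = (-1) du + (0) dv
Combining and collecting du, dv coefficients:
  coeff of du: -3*u*v + 4
  coeff of dv: 3*u^2
F^* omega = (-3*u*v + 4) du + (3*u^2) dv.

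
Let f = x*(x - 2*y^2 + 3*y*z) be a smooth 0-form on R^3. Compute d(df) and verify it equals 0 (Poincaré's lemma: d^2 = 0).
d(df) = 0

Step 1: df = sum_i (∂f/∂x_i) dx_i = (2*x - 2*y^2 + 3*y*z) dx + (x*(-4*y + 3*z)) dy + (3*x*y) dz.
Step 2: Apply d again. Using the 1-form formula, the coefficient of dx ∧ dy in d(df) is ∂^2 f/∂x ∂y - ∂^2 f/∂y ∂x = (-4*y + 3*z) - (-4*y + 3*z) = 0 (equality of mixed partials for smooth f).
Similarly for dx ∧ dz and dy ∧ dz — all coefficients vanish. So d(df) = 0.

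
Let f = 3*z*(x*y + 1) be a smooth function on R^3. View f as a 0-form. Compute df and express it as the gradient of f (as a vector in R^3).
df = (3*y*z) dx + (3*x*z) dy + (3*x*y + 3) dz; grad f = (3*y*z, 3*x*z, 3*x*y + 3)

For a 0-form f, d f = (∂f/∂x) dx + (∂f/∂y) dy + (∂f/∂z) dz. The components of the vector representation are exactly the entries of grad f in Cartesian coordinates:
  ∂f/∂x = 3*y*z
  ∂f/∂y = 3*x*z
  ∂f/∂z = 3*x*y + 3.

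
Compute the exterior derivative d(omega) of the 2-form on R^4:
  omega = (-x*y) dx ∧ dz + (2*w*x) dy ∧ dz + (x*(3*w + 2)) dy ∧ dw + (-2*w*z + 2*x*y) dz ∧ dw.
d(omega) = (2*w + x) dx ∧ dy ∧ dz + (4*x) dy ∧ dz ∧ dw + (3*w + 2) dx ∧ dy ∧ dw + (2*y) dx ∧ dz ∧ dw

For a 2-form omega = sum_{i<j} g_{ij} dx_i ∧ dx_j, the exterior derivative is
  d(omega) = sum_{i<j} d(g_{ij}) ∧ dx_i ∧ dx_j = sum_{i<j, k} (∂g_{ij}/∂x_k) dx_k ∧ dx_i ∧ dx_j.
Expand each term, using dx_k ∧ dx_i ∧ dx_j = sgn(permutation) dx_{(a)} ∧ dx_{(b)} ∧ dx_{(c)} with (a < b < c) sorted:
  d(-x*y) includes (∂/∂y)(-x*y) dy = (-x) dy, which multiplied by dx ∧ dz gives (x) dx ∧ dy ∧ dz
  d(2*w*x) includes (∂/∂x)(2*w*x) dx = (2*w) dx, which multiplied by dy ∧ dz gives (2*w) dx ∧ dy ∧ dz
  d(2*w*x) includes (∂/∂w)(2*w*x) dw = (2*x) dw, which multiplied by dy ∧ dz gives (2*x) dy ∧ dz ∧ dw
  d(x*(3*w + 2)) includes (∂/∂x)(x*(3*w + 2)) dx = (3*w + 2) dx, which multiplied by dy ∧ dw gives (3*w + 2) dx ∧ dy ∧ dw
  d(-2*w*z + 2*x*y) includes (∂/∂x)(-2*w*z + 2*x*y) dx = (2*y) dx, which multiplied by dz ∧ dw gives (2*y) dx ∧ dz ∧ dw
  d(-2*w*z + 2*x*y) includes (∂/∂y)(-2*w*z + 2*x*y) dy = (2*x) dy, which multiplied by dz ∧ dw gives (2*x) dy ∧ dz ∧ dw
Collecting like 3-forms: d(omega) = (2*w + x) dx ∧ dy ∧ dz + (4*x) dy ∧ dz ∧ dw + (3*w + 2) dx ∧ dy ∧ dw + (2*y) dx ∧ dz ∧ dw.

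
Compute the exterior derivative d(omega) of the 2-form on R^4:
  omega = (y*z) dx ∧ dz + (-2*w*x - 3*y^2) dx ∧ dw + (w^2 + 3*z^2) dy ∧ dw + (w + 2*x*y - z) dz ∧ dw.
d(omega) = (-z) dx ∧ dy ∧ dz + (6*y) dx ∧ dy ∧ dw + (2*x - 6*z) dy ∧ dz ∧ dw + (2*y) dx ∧ dz ∧ dw

For a 2-form omega = sum_{i<j} g_{ij} dx_i ∧ dx_j, the exterior derivative is
  d(omega) = sum_{i<j} d(g_{ij}) ∧ dx_i ∧ dx_j = sum_{i<j, k} (∂g_{ij}/∂x_k) dx_k ∧ dx_i ∧ dx_j.
Expand each term, using dx_k ∧ dx_i ∧ dx_j = sgn(permutation) dx_{(a)} ∧ dx_{(b)} ∧ dx_{(c)} with (a < b < c) sorted:
  d(y*z) includes (∂/∂y)(y*z) dy = (z) dy, which multiplied by dx ∧ dz gives (-z) dx ∧ dy ∧ dz
  d(-2*w*x - 3*y^2) includes (∂/∂y)(-2*w*x - 3*y^2) dy = (-6*y) dy, which multiplied by dx ∧ dw gives (6*y) dx ∧ dy ∧ dw
  d(w^2 + 3*z^2) includes (∂/∂z)(w^2 + 3*z^2) dz = (6*z) dz, which multiplied by dy ∧ dw gives (-6*z) dy ∧ dz ∧ dw
  d(w + 2*x*y - z) includes (∂/∂x)(w + 2*x*y - z) dx = (2*y) dx, which multiplied by dz ∧ dw gives (2*y) dx ∧ dz ∧ dw
  d(w + 2*x*y - z) includes (∂/∂y)(w + 2*x*y - z) dy = (2*x) dy, which multiplied by dz ∧ dw gives (2*x) dy ∧ dz ∧ dw
Collecting like 3-forms: d(omega) = (-z) dx ∧ dy ∧ dz + (6*y) dx ∧ dy ∧ dw + (2*x - 6*z) dy ∧ dz ∧ dw + (2*y) dx ∧ dz ∧ dw.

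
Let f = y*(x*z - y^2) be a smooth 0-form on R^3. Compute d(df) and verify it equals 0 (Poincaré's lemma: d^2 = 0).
d(df) = 0

Step 1: df = sum_i (∂f/∂x_i) dx_i = (y*z) dx + (x*z - 3*y^2) dy + (x*y) dz.
Step 2: Apply d again. Using the 1-form formula, the coefficient of dx ∧ dy in d(df) is ∂^2 f/∂x ∂y - ∂^2 f/∂y ∂x = (z) - (z) = 0 (equality of mixed partials for smooth f).
Similarly for dx ∧ dz and dy ∧ dz — all coefficients vanish. So d(df) = 0.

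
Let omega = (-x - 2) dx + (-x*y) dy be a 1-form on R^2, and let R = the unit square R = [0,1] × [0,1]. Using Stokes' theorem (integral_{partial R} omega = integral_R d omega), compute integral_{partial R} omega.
integral_(partial R) omega = -1/2

Stokes: integral_partial_R omega = integral_R d omega with d omega = (∂Q/∂x - ∂P/∂y) dx ∧ dy.
  ∂Q/∂x = -y
  ∂P/∂y = 0
  integrand = ∂Q/∂x - ∂P/∂y = -y.
Integrating over R: integral_0^1 integral_0^1 (-y) dx dy = -1/2.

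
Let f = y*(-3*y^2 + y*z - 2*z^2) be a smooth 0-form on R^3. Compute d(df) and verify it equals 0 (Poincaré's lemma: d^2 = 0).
d(df) = 0

Step 1: df = sum_i (∂f/∂x_i) dx_i = (0) dx + (-9*y^2 + 2*y*z - 2*z^2) dy + (y*(y - 4*z)) dz.
Step 2: Apply d again. Using the 1-form formula, the coefficient of dx ∧ dy in d(df) is ∂^2 f/∂x ∂y - ∂^2 f/∂y ∂x = (0) - (0) = 0 (equality of mixed partials for smooth f).
Similarly for dx ∧ dz and dy ∧ dz — all coefficients vanish. So d(df) = 0.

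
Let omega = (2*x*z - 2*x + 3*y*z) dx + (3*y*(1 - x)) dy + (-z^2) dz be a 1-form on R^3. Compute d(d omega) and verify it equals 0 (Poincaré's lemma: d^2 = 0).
d(d omega) = 0

Step 1: d omega = sum_{i<j} (∂f_j/∂x_i - ∂f_i/∂x_j) dx_i ∧ dx_j:
  coeff of dx ∧ dy: -3*y - 3*z
  coeff of dx ∧ dz: -2*x - 3*y
  coeff of dy ∧ dz: 0
Step 2: Apply d again to each 2-form coefficient. The only possible 3-form in R^3 is dx ∧ dy ∧ dz, with coefficient
  ∂(coeff of dy∧dz)/∂x - ∂(coeff of dx∧dz)/∂y + ∂(coeff of dx∧dy)/∂z
  = ∂/∂x (0) - ∂/∂y (-2*x - 3*y) + ∂/∂z (-3*y - 3*z).
Each of these terms simplifies to sums of mixed partials that cancel in pairs. The result is 0 (by equality of mixed partials for smooth functions — Schwarz / Clairaut).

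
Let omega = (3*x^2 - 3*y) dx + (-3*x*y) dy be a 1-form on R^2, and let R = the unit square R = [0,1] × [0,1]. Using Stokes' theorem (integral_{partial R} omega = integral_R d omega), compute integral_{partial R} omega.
integral_(partial R) omega = 3/2

Stokes: integral_partial_R omega = integral_R d omega with d omega = (∂Q/∂x - ∂P/∂y) dx ∧ dy.
  ∂Q/∂x = -3*y
  ∂P/∂y = -3
  integrand = ∂Q/∂x - ∂P/∂y = 3 - 3*y.
Integrating over R: integral_0^1 integral_0^1 (3 - 3*y) dx dy = 3/2.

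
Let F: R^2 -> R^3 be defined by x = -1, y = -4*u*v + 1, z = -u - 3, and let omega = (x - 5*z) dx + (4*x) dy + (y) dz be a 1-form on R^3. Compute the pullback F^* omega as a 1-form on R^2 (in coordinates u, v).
F^* omega = (4*u*v + 16*v - 1) du + (16*u) dv

Using F^*(f dg) = (f ∘ F) d(g ∘ F), substitute each coordinate x_i by F_i(u, v) in f_i, and replace dx_i by d F_i = (∂F_i/∂u) du + (∂F_i/∂v) dv.
  For the x component: f_1(F) = 5*u + 14; d F_1 = (0) du + (0) dv
  For the y component: f_2(F) = -4; d F_2 = (-4*v) du + (-4*u) dv
  For the z component: f_3(F) = -4*u*v + 1; d F_3 = (-1) du + (0) dv
Combining and collecting du, dv coefficients:
  coeff of du: 4*u*v + 16*v - 1
  coeff of dv: 16*u
F^* omega = (4*u*v + 16*v - 1) du + (16*u) dv.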